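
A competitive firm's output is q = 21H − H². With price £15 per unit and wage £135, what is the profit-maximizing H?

H* = 6

The marginal product of H is MP_H = 21 − 2H.
A price-taking firm hires until the value of the marginal product equals the wage: P·MP_H = w, so 15·(21 − 2H) = 135.
Then 21 − 2H = 9, giving H = 6.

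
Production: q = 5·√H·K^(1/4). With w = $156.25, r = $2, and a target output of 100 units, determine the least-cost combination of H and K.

Cost minimization requires the marginal rate of technical substitution to equal the input-price ratio: MP_H/MP_K = w/r.
Here MP_H/MP_K = (1/2)·(K/H)/(1/4) = 2·(K/H). Setting this equal to 156.25/2 = 78.125 gives K = 39.0625H.
Substituting into q = 100: 5·H^(1/2)·(39.0625H)^(1/4) = 100.
Solving, H = 16 and K = 625.

H* = 16, K* = 625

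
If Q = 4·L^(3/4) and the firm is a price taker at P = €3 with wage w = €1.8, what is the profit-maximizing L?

MP_L = (3/4)·4·L^(-1/4) = 3·L^(-1/4).
Profit maximization for a price taker requires P·MP_L = w: 3·3·L^(-1/4) = 1.8.
So L^(-1/4) = 0.2, which gives L = 625.

L* = 625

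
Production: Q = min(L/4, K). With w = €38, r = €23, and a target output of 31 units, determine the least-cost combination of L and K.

L* = 124, K* = 31

With a fixed-proportions technology, the cost-minimizing bundle uses no slack in either input: L/4 = K = Q.
So L = 4·31 = 124 and K = 31.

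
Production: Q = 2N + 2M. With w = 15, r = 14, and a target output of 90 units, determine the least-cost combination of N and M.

N* = 0, M* = 45

The inputs are perfect substitutes, so the firm uses whichever has the lower cost per unit of output.
Cost per unit of output via N is w/2 = 7.5; via M it is r/2 = 7. M is cheaper.
Producing Q = 90 with M alone: N = 0, M = 45.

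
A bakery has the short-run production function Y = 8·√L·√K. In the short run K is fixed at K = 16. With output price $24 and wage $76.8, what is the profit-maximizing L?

L* = 25

With K = 16, MP_L = (1/2)·8·L^(-1/2)·16^(1/2) = 16·L^(-1/2).
Profit maximization for a price taker requires P·MP_L = w: 24·16·L^(-1/2) = 76.8.
So L^(-1/2) = 0.2, which gives L = 25.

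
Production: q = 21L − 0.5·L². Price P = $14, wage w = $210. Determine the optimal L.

L* = 6

The marginal product of L is MP_L = 21 − L.
A price-taking firm hires until the value of the marginal product equals the wage: P·MP_L = w, so 14·(21 − L) = 210.
Then 21 − L = 15, giving L = 6.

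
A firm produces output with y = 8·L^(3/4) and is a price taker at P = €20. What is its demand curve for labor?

MP_L = (3/4)·8·L^(-1/4) = 6·L^(-1/4).
Setting P·MP_L = w: 120·L^(-1/4) = w.
Solving for L: L^(-1/4) = w/120, so L = (120/w)^(4).

L(w) = (120/w)^(4)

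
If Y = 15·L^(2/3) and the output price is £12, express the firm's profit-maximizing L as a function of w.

MP_L = (2/3)·15·L^(-1/3) = 10·L^(-1/3).
Setting P·MP_L = w: 120·L^(-1/3) = w.
Solving for L: L^(-1/3) = w/120, so L = (120/w)^(3).

L(w) = 1728000/w³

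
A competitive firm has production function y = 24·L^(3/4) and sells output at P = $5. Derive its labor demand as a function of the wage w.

L(w) = (90/w)^(4)

MP_L = (3/4)·24·L^(-1/4) = 18·L^(-1/4).
Setting P·MP_L = w: 90·L^(-1/4) = w.
Solving for L: L^(-1/4) = w/90, so L = (90/w)^(4).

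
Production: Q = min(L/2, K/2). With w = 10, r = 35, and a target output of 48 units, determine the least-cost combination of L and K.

L* = 96, K* = 96

With a fixed-proportions technology, the cost-minimizing bundle uses no slack in either input: L/2 = K/2 = Q.
So L = 2·48 = 96 and K = 2·48 = 96.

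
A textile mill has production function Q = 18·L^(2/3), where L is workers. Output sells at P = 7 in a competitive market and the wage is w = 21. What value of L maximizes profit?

L* = 64

MP_L = (2/3)·18·L^(-1/3) = 12·L^(-1/3).
Profit maximization for a price taker requires P·MP_L = w: 7·12·L^(-1/3) = 21.
So L^(-1/3) = 0.25, which gives L = 64.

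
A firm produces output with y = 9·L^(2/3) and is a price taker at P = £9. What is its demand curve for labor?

MP_L = (2/3)·9·L^(-1/3) = 6·L^(-1/3).
Setting P·MP_L = w: 54·L^(-1/3) = w.
Solving for L: L^(-1/3) = w/54, so L = (54/w)^(3).

L(w) = 157464/w³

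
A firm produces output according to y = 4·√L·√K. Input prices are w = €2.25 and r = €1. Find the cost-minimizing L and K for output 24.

L* = 4, K* = 9

Cost minimization requires the marginal rate of technical substitution to equal the input-price ratio: MP_L/MP_K = w/r.
Here MP_L/MP_K = (1/2)·(K/L)/(1/2) = (K/L). Setting this equal to 2.25/1 = 2.25 gives K = 2.25L.
Substituting into y = 24: 4·L^(1/2)·(2.25L)^(1/2) = 24.
Solving, L = 4 and K = 9.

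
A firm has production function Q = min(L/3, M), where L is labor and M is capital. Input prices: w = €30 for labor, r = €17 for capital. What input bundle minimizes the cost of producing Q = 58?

L* = 174, M* = 58

With a fixed-proportions technology, the cost-minimizing bundle uses no slack in either input: L/3 = M = Q.
So L = 3·58 = 174 and M = 58.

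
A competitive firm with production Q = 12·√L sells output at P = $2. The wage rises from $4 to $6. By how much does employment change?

From P·MP_L = w with MP_L = 6·L^(-1/2), the labor demand is L(w) = (12/w)^(2).
At w = 4: L = 9. At w = 6: L = 4.
ΔL = 4 − 9 = -5.

ΔL = -5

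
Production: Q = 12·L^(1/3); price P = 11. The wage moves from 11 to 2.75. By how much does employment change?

ΔL = 56

From P·MP_L = w with MP_L = 4·L^(-2/3), the labor demand is L(w) = (44/w)^(3/2).
At w = 11: L = 8. At w = 2.75: L = 64.
ΔL = 64 − 8 = 56.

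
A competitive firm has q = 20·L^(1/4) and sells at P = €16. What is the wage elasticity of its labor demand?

MP_L = (1/4)·20·L^(-3/4), so P·MP_L = w gives 80·L^(-3/4) = w.
Solving, L(w) = (80/w)^(4/3). This is a constant-elasticity form: L ∝ w^(−4/3), so ε = −4/3.

ε = -4/3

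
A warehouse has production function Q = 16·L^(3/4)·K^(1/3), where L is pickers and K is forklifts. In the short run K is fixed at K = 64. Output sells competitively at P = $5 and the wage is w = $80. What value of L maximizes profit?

L* = 81

With K = 64, MP_L = (3/4)·16·L^(-1/4)·64^(1/3) = 48·L^(-1/4).
Profit maximization for a price taker requires P·MP_L = w: 5·48·L^(-1/4) = 80.
So L^(-1/4) = 1/3, which gives L = 81.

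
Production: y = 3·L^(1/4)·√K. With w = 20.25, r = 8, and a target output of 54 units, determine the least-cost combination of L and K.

L* = 16, K* = 81

Cost minimization requires the marginal rate of technical substitution to equal the input-price ratio: MP_L/MP_K = w/r.
Here MP_L/MP_K = (1/4)·(K/L)/(1/2) = 0.5·(K/L). Setting this equal to 20.25/8 = 2.53125 gives K = 5.0625L.
Substituting into y = 54: 3·L^(1/4)·(5.0625L)^(1/2) = 54.
Solving, L = 16 and K = 81.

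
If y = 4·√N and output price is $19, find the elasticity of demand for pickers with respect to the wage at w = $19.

MP_N = (1/2)·4·N^(-1/2), so P·MP_N = w gives 38·N^(-1/2) = w.
Solving, N(w) = (38/w)^(2). This is a constant-elasticity form: N ∝ w^(−2), so ε = −2.

ε = -2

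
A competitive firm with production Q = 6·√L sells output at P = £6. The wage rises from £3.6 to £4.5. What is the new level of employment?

From P·MP_L = w with MP_L = 3·L^(-1/2), the labor demand is L(w) = (18/w)^(2).
At w = 3.6: L = 25. At w = 4.5: L = 16.

L* = 16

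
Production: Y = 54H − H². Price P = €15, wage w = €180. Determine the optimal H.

H* = 21

The marginal product of H is MP_H = 54 − 2H.
A price-taking firm hires until the value of the marginal product equals the wage: P·MP_H = w, so 15·(54 − 2H) = 180.
Then 54 − 2H = 12, giving H = 21.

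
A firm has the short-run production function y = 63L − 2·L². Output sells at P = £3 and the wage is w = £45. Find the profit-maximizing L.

The marginal product of L is MP_L = 63 − 4L.
A price-taking firm hires until the value of the marginal product equals the wage: P·MP_L = w, so 3·(63 − 4L) = 45.
Then 63 − 4L = 15, giving L = 12.

L* = 12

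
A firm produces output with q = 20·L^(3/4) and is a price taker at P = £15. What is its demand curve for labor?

L(w) = (225/w)^(4)

MP_L = (3/4)·20·L^(-1/4) = 15·L^(-1/4).
Setting P·MP_L = w: 225·L^(-1/4) = w.
Solving for L: L^(-1/4) = w/225, so L = (225/w)^(4).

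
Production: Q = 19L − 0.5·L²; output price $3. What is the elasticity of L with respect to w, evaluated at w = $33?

ε = -1.375

From P·MP_L = w with MP_L = 19 − L, labor demand is L(w) = 19 − w/3.
dL/dw = −1/(3) = -1/3.
At w = 33, L = 8, so ε = (dL/dw)·(w/L) = (-1/3)·(33/8) = -1.375.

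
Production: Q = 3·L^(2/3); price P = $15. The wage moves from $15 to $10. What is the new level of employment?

L* = 27

From P·MP_L = w with MP_L = 2·L^(-1/3), the labor demand is L(w) = (30/w)^(3).
At w = 15: L = 8. At w = 10: L = 27.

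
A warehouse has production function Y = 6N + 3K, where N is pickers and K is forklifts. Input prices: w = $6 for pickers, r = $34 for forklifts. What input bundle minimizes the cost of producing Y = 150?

The inputs are perfect substitutes, so the firm uses whichever has the lower cost per unit of output.
Cost per unit of output via N is w/6 = 1; via K it is r/3 = 34/3. N is cheaper.
Producing Y = 150 with N alone: N = 25, K = 0.

N* = 25, K* = 0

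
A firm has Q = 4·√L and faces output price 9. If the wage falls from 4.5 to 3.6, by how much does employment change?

ΔL = 9

From P·MP_L = w with MP_L = 2·L^(-1/2), the labor demand is L(w) = (18/w)^(2).
At w = 4.5: L = 16. At w = 3.6: L = 25.
ΔL = 25 − 16 = 9.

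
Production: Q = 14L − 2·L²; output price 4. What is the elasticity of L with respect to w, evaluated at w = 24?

ε = -0.75

From P·MP_L = w with MP_L = 14 − 4L, labor demand is L(w) = (14 − w/4)/4.
dL/dw = −1/(16) = -0.0625.
At w = 24, L = 2, so ε = (dL/dw)·(w/L) = (-0.0625)·(24/2) = -0.75.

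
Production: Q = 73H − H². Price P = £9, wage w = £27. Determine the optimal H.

H* = 35

The marginal product of H is MP_H = 73 − 2H.
A price-taking firm hires until the value of the marginal product equals the wage: P·MP_H = w, so 9·(73 − 2H) = 27.
Then 73 − 2H = 3, giving H = 35.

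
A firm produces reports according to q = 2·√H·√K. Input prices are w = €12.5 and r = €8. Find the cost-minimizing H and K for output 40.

Cost minimization requires the marginal rate of technical substitution to equal the input-price ratio: MP_H/MP_K = w/r.
Here MP_H/MP_K = (1/2)·(K/H)/(1/2) = (K/H). Setting this equal to 12.5/8 = 1.5625 gives K = 1.5625H.
Substituting into q = 40: 2·H^(1/2)·(1.5625H)^(1/2) = 40.
Solving, H = 16 and K = 25.

H* = 16, K* = 25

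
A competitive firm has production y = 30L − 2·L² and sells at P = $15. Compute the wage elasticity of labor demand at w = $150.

ε = -0.5

From P·MP_L = w with MP_L = 30 − 4L, labor demand is L(w) = (30 − w/15)/4.
dL/dw = −1/(60) = -1/60.
At w = 150, L = 5, so ε = (dL/dw)·(w/L) = (-1/60)·(150/5) = -0.5.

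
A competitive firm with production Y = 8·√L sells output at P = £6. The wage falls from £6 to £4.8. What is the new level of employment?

From P·MP_L = w with MP_L = 4·L^(-1/2), the labor demand is L(w) = (24/w)^(2).
At w = 6: L = 16. At w = 4.8: L = 25.

L* = 25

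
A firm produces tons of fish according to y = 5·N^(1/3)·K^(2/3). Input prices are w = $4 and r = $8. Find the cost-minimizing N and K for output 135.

Cost minimization requires the marginal rate of technical substitution to equal the input-price ratio: MP_N/MP_K = w/r.
Here MP_N/MP_K = (1/3)·(K/N)/(2/3) = 0.5·(K/N). Setting this equal to 4/8 = 0.5 gives K = N.
Substituting into y = 135: 5·N^(1/3)·(N)^(2/3) = 135.
Solving, N = 27 and K = 27.

N* = 27, K* = 27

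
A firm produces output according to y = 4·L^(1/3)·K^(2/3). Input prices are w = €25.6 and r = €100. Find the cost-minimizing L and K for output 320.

L* = 125, K* = 64

Cost minimization requires the marginal rate of technical substitution to equal the input-price ratio: MP_L/MP_K = w/r.
Here MP_L/MP_K = (1/3)·(K/L)/(2/3) = 0.5·(K/L). Setting this equal to 25.6/100 = 0.256 gives K = 0.512L.
Substituting into y = 320: 4·L^(1/3)·(0.512L)^(2/3) = 320.
Solving, L = 125 and K = 64.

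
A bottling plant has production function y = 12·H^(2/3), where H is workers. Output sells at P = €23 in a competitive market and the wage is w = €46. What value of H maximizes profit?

MP_H = (2/3)·12·H^(-1/3) = 8·H^(-1/3).
Profit maximization for a price taker requires P·MP_H = w: 23·8·H^(-1/3) = 46.
So H^(-1/3) = 0.25, which gives H = 64.

H* = 64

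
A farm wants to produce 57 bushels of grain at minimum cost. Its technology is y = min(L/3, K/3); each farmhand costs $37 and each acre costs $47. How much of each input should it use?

With a fixed-proportions technology, the cost-minimizing bundle uses no slack in either input: L/3 = K/3 = y.
So L = 3·57 = 171 and K = 3·57 = 171.

L* = 171, K* = 171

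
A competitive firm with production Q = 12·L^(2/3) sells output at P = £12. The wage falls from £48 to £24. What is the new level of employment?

L* = 64

From P·MP_L = w with MP_L = 8·L^(-1/3), the labor demand is L(w) = (96/w)^(3).
At w = 48: L = 8. At w = 24: L = 64.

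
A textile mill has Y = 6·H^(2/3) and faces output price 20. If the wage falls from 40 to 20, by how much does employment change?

From P·MP_H = w with MP_H = 4·H^(-1/3), the labor demand is H(w) = (80/w)^(3).
At w = 40: H = 8. At w = 20: H = 64.
ΔH = 64 − 8 = 56.

ΔH = 56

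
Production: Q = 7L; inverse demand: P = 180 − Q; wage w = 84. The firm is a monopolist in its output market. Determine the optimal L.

L* = 12

Marginal revenue from the inverse demand is MR = 180 − 2Q.
The marginal product is MP_L = 7.
A monopolist hires until marginal revenue product equals the wage: MR·MP_L = w.
(180 − 14L)·7 = 84, so L = 12.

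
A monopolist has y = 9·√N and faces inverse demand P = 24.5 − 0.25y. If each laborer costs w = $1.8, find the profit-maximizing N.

Marginal revenue from the inverse demand is MR = 24.5 − 0.5y.
The marginal product is MP_N = 4.5·N^(-1/2).
A monopolist hires until marginal revenue product equals the wage: MR·MP_N = w.
At N, y = 9·√N. Substituting and solving: (24.5 − 4.5·√N)·4.5·N^(-1/2) = 1.8 gives N = 25.

N* = 25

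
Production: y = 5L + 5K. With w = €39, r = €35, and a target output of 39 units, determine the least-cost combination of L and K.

L* = 0, K* = 7.8

The inputs are perfect substitutes, so the firm uses whichever has the lower cost per unit of output.
Cost per unit of output via L is w/5 = 7.8; via K it is r/5 = 7. K is cheaper.
Producing y = 39 with K alone: L = 0, K = 7.8.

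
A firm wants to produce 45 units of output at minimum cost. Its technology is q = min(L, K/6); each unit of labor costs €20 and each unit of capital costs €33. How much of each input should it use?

L* = 45, K* = 270

With a fixed-proportions technology, the cost-minimizing bundle uses no slack in either input: L = K/6 = q.
So L = 45 and K = 6·45 = 270.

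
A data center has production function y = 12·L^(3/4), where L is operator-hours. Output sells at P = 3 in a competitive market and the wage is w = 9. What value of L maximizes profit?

L* = 81

MP_L = (3/4)·12·L^(-1/4) = 9·L^(-1/4).
Profit maximization for a price taker requires P·MP_L = w: 3·9·L^(-1/4) = 9.
So L^(-1/4) = 1/3, which gives L = 81.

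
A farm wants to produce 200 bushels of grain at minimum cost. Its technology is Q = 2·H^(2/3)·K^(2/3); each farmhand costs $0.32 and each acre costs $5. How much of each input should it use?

Cost minimization requires the marginal rate of technical substitution to equal the input-price ratio: MP_H/MP_K = w/r.
Here MP_H/MP_K = (2/3)·(K/H)/(2/3) = (K/H). Setting this equal to 0.32/5 = 0.064 gives K = 0.064H.
Substituting into Q = 200: 2·H^(2/3)·(0.064H)^(2/3) = 200.
Solving, H = 125 and K = 8.

H* = 125, K* = 8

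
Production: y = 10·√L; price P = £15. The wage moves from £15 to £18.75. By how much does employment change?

From P·MP_L = w with MP_L = 5·L^(-1/2), the labor demand is L(w) = (75/w)^(2).
At w = 15: L = 25. At w = 18.75: L = 16.
ΔL = 16 − 25 = -9.

ΔL = -9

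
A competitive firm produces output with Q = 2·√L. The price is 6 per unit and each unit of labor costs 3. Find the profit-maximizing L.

L* = 4

MP_L = (1/2)·2·L^(-1/2) = L^(-1/2).
Profit maximization for a price taker requires P·MP_L = w: 6·L^(-1/2) = 3.
So L^(-1/2) = 0.5, which gives L = 4.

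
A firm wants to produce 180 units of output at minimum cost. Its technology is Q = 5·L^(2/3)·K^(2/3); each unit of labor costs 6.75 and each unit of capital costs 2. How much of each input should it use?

Cost minimization requires the marginal rate of technical substitution to equal the input-price ratio: MP_L/MP_K = w/r.
Here MP_L/MP_K = (2/3)·(K/L)/(2/3) = (K/L). Setting this equal to 6.75/2 = 3.375 gives K = 3.375L.
Substituting into Q = 180: 5·L^(2/3)·(3.375L)^(2/3) = 180.
Solving, L = 8 and K = 27.

L* = 8, K* = 27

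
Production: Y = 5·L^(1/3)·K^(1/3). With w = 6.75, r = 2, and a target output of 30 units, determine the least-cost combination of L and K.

Cost minimization requires the marginal rate of technical substitution to equal the input-price ratio: MP_L/MP_K = w/r.
Here MP_L/MP_K = (1/3)·(K/L)/(1/3) = (K/L). Setting this equal to 6.75/2 = 3.375 gives K = 3.375L.
Substituting into Y = 30: 5·L^(1/3)·(3.375L)^(1/3) = 30.
Solving, L = 8 and K = 27.

L* = 8, K* = 27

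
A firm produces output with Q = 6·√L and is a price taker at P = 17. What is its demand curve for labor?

L(w) = 2601/w²

MP_L = (1/2)·6·L^(-1/2) = 3·L^(-1/2).
Setting P·MP_L = w: 51·L^(-1/2) = w.
Solving for L: L^(-1/2) = w/51, so L = (51/w)^(2).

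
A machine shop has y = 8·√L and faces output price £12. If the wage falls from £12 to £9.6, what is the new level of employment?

L* = 25

From P·MP_L = w with MP_L = 4·L^(-1/2), the labor demand is L(w) = (48/w)^(2).
At w = 12: L = 16. At w = 9.6: L = 25.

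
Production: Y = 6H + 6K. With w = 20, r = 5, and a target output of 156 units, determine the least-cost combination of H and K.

H* = 0, K* = 26

The inputs are perfect substitutes, so the firm uses whichever has the lower cost per unit of output.
Cost per unit of output via H is w/6 = 10/3; via K it is r/6 = 5/6. K is cheaper.
Producing Y = 156 with K alone: H = 0, K = 26.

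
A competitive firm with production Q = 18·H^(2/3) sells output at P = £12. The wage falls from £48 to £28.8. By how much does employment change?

From P·MP_H = w with MP_H = 12·H^(-1/3), the labor demand is H(w) = (144/w)^(3).
At w = 48: H = 27. At w = 28.8: H = 125.
ΔH = 125 − 27 = 98.

ΔH = 98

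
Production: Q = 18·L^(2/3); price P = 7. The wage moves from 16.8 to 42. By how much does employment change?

From P·MP_L = w with MP_L = 12·L^(-1/3), the labor demand is L(w) = (84/w)^(3).
At w = 16.8: L = 125. At w = 42: L = 8.
ΔL = 8 − 125 = -117.

ΔL = -117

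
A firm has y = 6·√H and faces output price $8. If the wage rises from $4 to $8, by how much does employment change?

ΔH = -27

From P·MP_H = w with MP_H = 3·H^(-1/2), the labor demand is H(w) = (24/w)^(2).
At w = 4: H = 36. At w = 8: H = 9.
ΔH = 9 − 36 = -27.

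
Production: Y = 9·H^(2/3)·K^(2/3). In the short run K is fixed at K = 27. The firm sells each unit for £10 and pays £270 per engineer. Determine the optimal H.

With K = 27, MP_H = (2/3)·9·H^(-1/3)·27^(2/3) = 54·H^(-1/3).
Profit maximization for a price taker requires P·MP_H = w: 10·54·H^(-1/3) = 270.
So H^(-1/3) = 0.5, which gives H = 8.

H* = 8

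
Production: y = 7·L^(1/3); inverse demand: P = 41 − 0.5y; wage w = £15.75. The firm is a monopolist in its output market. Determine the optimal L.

Marginal revenue from the inverse demand is MR = 41 − y.
The marginal product is MP_L = (7/3)·L^(-2/3).
A monopolist hires until marginal revenue product equals the wage: MR·MP_L = w.
At L, y = 7·L^(1/3). Substituting and solving: (41 − 7·L^(1/3))·(7/3)·L^(-2/3) = 15.75 gives L = 8.

L* = 8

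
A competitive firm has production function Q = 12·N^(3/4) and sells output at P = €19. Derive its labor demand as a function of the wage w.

N(w) = (171/w)^(4)

MP_N = (3/4)·12·N^(-1/4) = 9·N^(-1/4).
Setting P·MP_N = w: 171·N^(-1/4) = w.
Solving for N: N^(-1/4) = w/171, so N = (171/w)^(4).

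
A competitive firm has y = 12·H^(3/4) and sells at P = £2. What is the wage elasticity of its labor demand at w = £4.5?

ε = -4

MP_H = (3/4)·12·H^(-1/4), so P·MP_H = w gives 18·H^(-1/4) = w.
Solving, H(w) = (18/w)^(4). This is a constant-elasticity form: H ∝ w^(−4), so ε = −4.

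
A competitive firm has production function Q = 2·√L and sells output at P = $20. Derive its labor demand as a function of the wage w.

MP_L = (1/2)·2·L^(-1/2) = L^(-1/2).
Setting P·MP_L = w: 20·L^(-1/2) = w.
Solving for L: L^(-1/2) = w/20, so L = (20/w)^(2).

L(w) = 400/w²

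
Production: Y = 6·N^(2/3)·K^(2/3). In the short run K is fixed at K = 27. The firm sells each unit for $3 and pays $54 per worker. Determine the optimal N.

N* = 8

With K = 27, MP_N = (2/3)·6·N^(-1/3)·27^(2/3) = 36·N^(-1/3).
Profit maximization for a price taker requires P·MP_N = w: 3·36·N^(-1/3) = 54.
So N^(-1/3) = 0.5, which gives N = 8.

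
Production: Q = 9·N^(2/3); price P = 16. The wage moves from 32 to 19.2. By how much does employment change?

From P·MP_N = w with MP_N = 6·N^(-1/3), the labor demand is N(w) = (96/w)^(3).
At w = 32: N = 27. At w = 19.2: N = 125.
ΔN = 125 − 27 = 98.

ΔN = 98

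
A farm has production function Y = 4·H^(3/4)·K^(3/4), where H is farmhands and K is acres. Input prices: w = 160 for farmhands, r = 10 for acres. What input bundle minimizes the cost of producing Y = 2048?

Cost minimization requires the marginal rate of technical substitution to equal the input-price ratio: MP_H/MP_K = w/r.
Here MP_H/MP_K = (3/4)·(K/H)/(3/4) = (K/H). Setting this equal to 160/10 = 16 gives K = 16H.
Substituting into Y = 2048: 4·H^(3/4)·(16H)^(3/4) = 2048.
Solving, H = 16 and K = 256.

H* = 16, K* = 256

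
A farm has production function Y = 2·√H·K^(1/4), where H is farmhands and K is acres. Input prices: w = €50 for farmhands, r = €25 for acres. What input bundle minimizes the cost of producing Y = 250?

H* = 625, K* = 625

Cost minimization requires the marginal rate of technical substitution to equal the input-price ratio: MP_H/MP_K = w/r.
Here MP_H/MP_K = (1/2)·(K/H)/(1/4) = 2·(K/H). Setting this equal to 50/25 = 2 gives K = H.
Substituting into Y = 250: 2·H^(1/2)·(H)^(1/4) = 250.
Solving, H = 625 and K = 625.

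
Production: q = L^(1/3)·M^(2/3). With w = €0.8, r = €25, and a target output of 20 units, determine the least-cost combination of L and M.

L* = 125, M* = 8

Cost minimization requires the marginal rate of technical substitution to equal the input-price ratio: MP_L/MP_M = w/r.
Here MP_L/MP_M = (1/3)·(M/L)/(2/3) = 0.5·(M/L). Setting this equal to 0.8/25 = 0.032 gives M = 0.064L.
Substituting into q = 20: L^(1/3)·(0.064L)^(2/3) = 20.
Solving, L = 125 and M = 8.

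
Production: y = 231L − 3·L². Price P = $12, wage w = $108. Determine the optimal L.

L* = 37

The marginal product of L is MP_L = 231 − 6L.
A price-taking firm hires until the value of the marginal product equals the wage: P·MP_L = w, so 12·(231 − 6L) = 108.
Then 231 − 6L = 9, giving L = 37.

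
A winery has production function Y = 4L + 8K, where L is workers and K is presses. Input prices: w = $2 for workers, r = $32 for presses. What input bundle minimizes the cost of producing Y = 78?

L* = 19.5, K* = 0

The inputs are perfect substitutes, so the firm uses whichever has the lower cost per unit of output.
Cost per unit of output via L is w/4 = 0.5; via K it is r/8 = 4. L is cheaper.
Producing Y = 78 with L alone: L = 19.5, K = 0.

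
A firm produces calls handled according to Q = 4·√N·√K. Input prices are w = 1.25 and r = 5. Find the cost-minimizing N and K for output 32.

N* = 16, K* = 4

Cost minimization requires the marginal rate of technical substitution to equal the input-price ratio: MP_N/MP_K = w/r.
Here MP_N/MP_K = (1/2)·(K/N)/(1/2) = (K/N). Setting this equal to 1.25/5 = 0.25 gives K = 0.25N.
Substituting into Q = 32: 4·N^(1/2)·(0.25N)^(1/2) = 32.
Solving, N = 16 and K = 4.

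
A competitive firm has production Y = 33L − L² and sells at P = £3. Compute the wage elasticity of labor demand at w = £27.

ε = -0.375

From P·MP_L = w with MP_L = 33 − 2L, labor demand is L(w) = (33 − w/3)/2.
dL/dw = −1/(6) = -1/6.
At w = 27, L = 12, so ε = (dL/dw)·(w/L) = (-1/6)·(27/12) = -0.375.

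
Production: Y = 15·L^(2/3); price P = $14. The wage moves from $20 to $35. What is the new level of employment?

L* = 64

From P·MP_L = w with MP_L = 10·L^(-1/3), the labor demand is L(w) = (140/w)^(3).
At w = 20: L = 343. At w = 35: L = 64.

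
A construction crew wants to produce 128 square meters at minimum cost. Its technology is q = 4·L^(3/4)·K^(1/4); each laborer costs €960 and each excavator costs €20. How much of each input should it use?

Cost minimization requires the marginal rate of technical substitution to equal the input-price ratio: MP_L/MP_K = w/r.
Here MP_L/MP_K = (3/4)·(K/L)/(1/4) = 3·(K/L). Setting this equal to 960/20 = 48 gives K = 16L.
Substituting into q = 128: 4·L^(3/4)·(16L)^(1/4) = 128.
Solving, L = 16 and K = 256.

L* = 16, K* = 256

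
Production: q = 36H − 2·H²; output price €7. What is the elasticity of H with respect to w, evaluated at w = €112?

From P·MP_H = w with MP_H = 36 − 4H, labor demand is H(w) = (36 − w/7)/4.
dH/dw = −1/(28) = -1/28.
At w = 112, H = 5, so ε = (dH/dw)·(w/H) = (-1/28)·(112/5) = -0.8.

ε = -0.8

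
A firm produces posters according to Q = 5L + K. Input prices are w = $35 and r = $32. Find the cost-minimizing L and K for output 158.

L* = 31.6, K* = 0

The inputs are perfect substitutes, so the firm uses whichever has the lower cost per unit of output.
Cost per unit of output via L is 7; via K it is 32. L is cheaper.
Producing Q = 158 with L alone: L = 31.6, K = 0.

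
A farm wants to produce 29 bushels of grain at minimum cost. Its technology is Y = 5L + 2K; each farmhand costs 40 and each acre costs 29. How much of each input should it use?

The inputs are perfect substitutes, so the firm uses whichever has the lower cost per unit of output.
Cost per unit of output via L is w/5 = 8; via K it is r/2 = 14.5. L is cheaper.
Producing Y = 29 with L alone: L = 5.8, K = 0.

L* = 5.8, K* = 0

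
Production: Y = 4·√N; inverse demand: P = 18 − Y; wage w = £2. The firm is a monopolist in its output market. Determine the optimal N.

N* = 4

Marginal revenue from the inverse demand is MR = 18 − 2Y.
The marginal product is MP_N = 2·N^(-1/2).
A monopolist hires until marginal revenue product equals the wage: MR·MP_N = w.
At N, Y = 4·√N. Substituting and solving: (18 − 8·√N)·2·N^(-1/2) = 2 gives N = 4.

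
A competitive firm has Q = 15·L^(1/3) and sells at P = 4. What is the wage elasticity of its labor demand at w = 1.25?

ε = -1.5

MP_L = (1/3)·15·L^(-2/3), so P·MP_L = w gives 20·L^(-2/3) = w.
Solving, L(w) = (20/w)^(3/2). This is a constant-elasticity form: L ∝ w^(−3/2), so ε = −3/2.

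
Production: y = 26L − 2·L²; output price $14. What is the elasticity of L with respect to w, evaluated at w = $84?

ε = -0.3

From P·MP_L = w with MP_L = 26 − 4L, labor demand is L(w) = (26 − w/14)/4.
dL/dw = −1/(56) = -1/56.
At w = 84, L = 5, so ε = (dL/dw)·(w/L) = (-1/56)·(84/5) = -0.3.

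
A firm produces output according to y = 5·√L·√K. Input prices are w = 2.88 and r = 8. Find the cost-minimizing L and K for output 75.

Cost minimization requires the marginal rate of technical substitution to equal the input-price ratio: MP_L/MP_K = w/r.
Here MP_L/MP_K = (1/2)·(K/L)/(1/2) = (K/L). Setting this equal to 2.88/8 = 0.36 gives K = 0.36L.
Substituting into y = 75: 5·L^(1/2)·(0.36L)^(1/2) = 75.
Solving, L = 25 and K = 9.

L* = 25, K* = 9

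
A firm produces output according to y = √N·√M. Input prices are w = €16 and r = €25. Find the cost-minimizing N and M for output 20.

N* = 25, M* = 16

Cost minimization requires the marginal rate of technical substitution to equal the input-price ratio: MP_N/MP_M = w/r.
Here MP_N/MP_M = (1/2)·(M/N)/(1/2) = (M/N). Setting this equal to 16/25 = 0.64 gives M = 0.64N.
Substituting into y = 20: N^(1/2)·(0.64N)^(1/2) = 20.
Solving, N = 25 and M = 16.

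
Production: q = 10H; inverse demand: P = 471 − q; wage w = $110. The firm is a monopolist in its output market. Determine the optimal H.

Marginal revenue from the inverse demand is MR = 471 − 2q.
The marginal product is MP_H = 10.
A monopolist hires until marginal revenue product equals the wage: MR·MP_H = w.
(471 − 20H)·10 = 110, so H = 23.

H* = 23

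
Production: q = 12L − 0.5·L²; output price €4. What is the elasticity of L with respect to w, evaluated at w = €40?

ε = -5

From P·MP_L = w with MP_L = 12 − L, labor demand is L(w) = 12 − w/4.
dL/dw = −1/(4) = -0.25.
At w = 40, L = 2, so ε = (dL/dw)·(w/L) = (-0.25)·(40/2) = -5.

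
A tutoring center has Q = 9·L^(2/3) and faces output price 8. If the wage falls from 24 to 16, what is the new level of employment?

L* = 27

From P·MP_L = w with MP_L = 6·L^(-1/3), the labor demand is L(w) = (48/w)^(3).
At w = 24: L = 8. At w = 16: L = 27.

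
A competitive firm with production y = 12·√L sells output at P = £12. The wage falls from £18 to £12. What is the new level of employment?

From P·MP_L = w with MP_L = 6·L^(-1/2), the labor demand is L(w) = (72/w)^(2).
At w = 18: L = 16. At w = 12: L = 36.

L* = 36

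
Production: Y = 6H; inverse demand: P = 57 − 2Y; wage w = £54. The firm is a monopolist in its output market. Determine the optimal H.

Marginal revenue from the inverse demand is MR = 57 − 4Y.
The marginal product is MP_H = 6.
A monopolist hires until marginal revenue product equals the wage: MR·MP_H = w.
(57 − 24H)·6 = 54, so H = 2.

H* = 2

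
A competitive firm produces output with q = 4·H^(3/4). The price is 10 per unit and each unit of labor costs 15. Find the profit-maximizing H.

H* = 16

MP_H = (3/4)·4·H^(-1/4) = 3·H^(-1/4).
Profit maximization for a price taker requires P·MP_H = w: 10·3·H^(-1/4) = 15.
So H^(-1/4) = 0.5, which gives H = 16.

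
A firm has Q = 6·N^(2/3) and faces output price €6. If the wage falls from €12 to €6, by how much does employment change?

From P·MP_N = w with MP_N = 4·N^(-1/3), the labor demand is N(w) = (24/w)^(3).
At w = 12: N = 8. At w = 6: N = 64.
ΔN = 64 − 8 = 56.

ΔN = 56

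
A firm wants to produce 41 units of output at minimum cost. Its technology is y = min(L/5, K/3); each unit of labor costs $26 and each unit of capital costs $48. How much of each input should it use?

L* = 205, K* = 123

With a fixed-proportions technology, the cost-minimizing bundle uses no slack in either input: L/5 = K/3 = y.
So L = 5·41 = 205 and K = 3·41 = 123.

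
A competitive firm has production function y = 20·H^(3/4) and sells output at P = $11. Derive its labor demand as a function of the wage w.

H(w) = (165/w)^(4)

MP_H = (3/4)·20·H^(-1/4) = 15·H^(-1/4).
Setting P·MP_H = w: 165·H^(-1/4) = w.
Solving for H: H^(-1/4) = w/165, so H = (165/w)^(4).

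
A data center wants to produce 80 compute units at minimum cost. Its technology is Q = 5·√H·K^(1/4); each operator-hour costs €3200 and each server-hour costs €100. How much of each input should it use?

H* = 16, K* = 256

Cost minimization requires the marginal rate of technical substitution to equal the input-price ratio: MP_H/MP_K = w/r.
Here MP_H/MP_K = (1/2)·(K/H)/(1/4) = 2·(K/H). Setting this equal to 3200/100 = 32 gives K = 16H.
Substituting into Q = 80: 5·H^(1/2)·(16H)^(1/4) = 80.
Solving, H = 16 and K = 256.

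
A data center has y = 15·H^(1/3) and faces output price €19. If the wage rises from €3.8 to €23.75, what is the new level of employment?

From P·MP_H = w with MP_H = 5·H^(-2/3), the labor demand is H(w) = (95/w)^(3/2).
At w = 3.8: H = 125. At w = 23.75: H = 8.

H* = 8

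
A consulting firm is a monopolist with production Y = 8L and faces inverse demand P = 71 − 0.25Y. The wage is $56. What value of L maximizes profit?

L* = 16

Marginal revenue from the inverse demand is MR = 71 − 0.5Y.
The marginal product is MP_L = 8.
A monopolist hires until marginal revenue product equals the wage: MR·MP_L = w.
(71 − 4L)·8 = 56, so L = 16.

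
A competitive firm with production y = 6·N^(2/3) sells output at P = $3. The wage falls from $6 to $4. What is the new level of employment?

N* = 27

From P·MP_N = w with MP_N = 4·N^(-1/3), the labor demand is N(w) = (12/w)^(3).
At w = 6: N = 8. At w = 4: N = 27.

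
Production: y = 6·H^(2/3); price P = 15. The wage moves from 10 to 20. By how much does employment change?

ΔH = -189

From P·MP_H = w with MP_H = 4·H^(-1/3), the labor demand is H(w) = (60/w)^(3).
At w = 10: H = 216. At w = 20: H = 27.
ΔH = 27 − 216 = -189.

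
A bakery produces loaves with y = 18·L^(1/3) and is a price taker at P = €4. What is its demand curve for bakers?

L(w) = (24/w)^(3/2)

MP_L = (1/3)·18·L^(-2/3) = 6·L^(-2/3).
Setting P·MP_L = w: 24·L^(-2/3) = w.
Solving for L: L^(-2/3) = w/24, so L = (24/w)^(3/2).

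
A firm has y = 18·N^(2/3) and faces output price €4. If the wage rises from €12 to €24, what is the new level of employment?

N* = 8

From P·MP_N = w with MP_N = 12·N^(-1/3), the labor demand is N(w) = (48/w)^(3).
At w = 12: N = 64. At w = 24: N = 8.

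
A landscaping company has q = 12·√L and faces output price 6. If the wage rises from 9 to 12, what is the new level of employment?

L* = 9

From P·MP_L = w with MP_L = 6·L^(-1/2), the labor demand is L(w) = (36/w)^(2).
At w = 9: L = 16. At w = 12: L = 9.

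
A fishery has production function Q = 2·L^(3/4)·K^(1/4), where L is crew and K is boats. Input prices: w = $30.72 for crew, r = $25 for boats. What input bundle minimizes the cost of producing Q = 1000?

L* = 625, K* = 256

Cost minimization requires the marginal rate of technical substitution to equal the input-price ratio: MP_L/MP_K = w/r.
Here MP_L/MP_K = (3/4)·(K/L)/(1/4) = 3·(K/L). Setting this equal to 30.72/25 = 1.2288 gives K = 0.4096L.
Substituting into Q = 1000: 2·L^(3/4)·(0.4096L)^(1/4) = 1000.
Solving, L = 625 and K = 256.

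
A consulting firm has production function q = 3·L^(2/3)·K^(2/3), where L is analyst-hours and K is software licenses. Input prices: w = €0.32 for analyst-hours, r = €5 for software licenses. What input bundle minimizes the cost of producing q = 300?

Cost minimization requires the marginal rate of technical substitution to equal the input-price ratio: MP_L/MP_K = w/r.
Here MP_L/MP_K = (2/3)·(K/L)/(2/3) = (K/L). Setting this equal to 0.32/5 = 0.064 gives K = 0.064L.
Substituting into q = 300: 3·L^(2/3)·(0.064L)^(2/3) = 300.
Solving, L = 125 and K = 8.

L* = 125, K* = 8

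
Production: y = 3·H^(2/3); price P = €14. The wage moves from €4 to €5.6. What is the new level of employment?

H* = 125

From P·MP_H = w with MP_H = 2·H^(-1/3), the labor demand is H(w) = (28/w)^(3).
At w = 4: H = 343. At w = 5.6: H = 125.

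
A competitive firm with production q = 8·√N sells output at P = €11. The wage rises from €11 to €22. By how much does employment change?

ΔN = -12

From P·MP_N = w with MP_N = 4·N^(-1/2), the labor demand is N(w) = (44/w)^(2).
At w = 11: N = 16. At w = 22: N = 4.
ΔN = 4 − 16 = -12.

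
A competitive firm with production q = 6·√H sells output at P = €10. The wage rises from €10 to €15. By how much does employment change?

ΔH = -5

From P·MP_H = w with MP_H = 3·H^(-1/2), the labor demand is H(w) = (30/w)^(2).
At w = 10: H = 9. At w = 15: H = 4.
ΔH = 4 − 9 = -5.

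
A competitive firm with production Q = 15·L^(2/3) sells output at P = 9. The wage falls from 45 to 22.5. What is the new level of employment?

From P·MP_L = w with MP_L = 10·L^(-1/3), the labor demand is L(w) = (90/w)^(3).
At w = 45: L = 8. At w = 22.5: L = 64.

L* = 64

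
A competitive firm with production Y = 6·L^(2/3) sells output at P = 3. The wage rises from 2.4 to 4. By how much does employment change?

ΔL = -98

From P·MP_L = w with MP_L = 4·L^(-1/3), the labor demand is L(w) = (12/w)^(3).
At w = 2.4: L = 125. At w = 4: L = 27.
ΔL = 27 − 125 = -98.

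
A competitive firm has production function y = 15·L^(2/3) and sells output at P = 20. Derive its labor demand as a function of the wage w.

L(w) = 8000000/w³

MP_L = (2/3)·15·L^(-1/3) = 10·L^(-1/3).
Setting P·MP_L = w: 200·L^(-1/3) = w.
Solving for L: L^(-1/3) = w/200, so L = (200/w)^(3).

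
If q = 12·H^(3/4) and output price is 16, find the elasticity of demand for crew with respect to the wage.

MP_H = (3/4)·12·H^(-1/4), so P·MP_H = w gives 144·H^(-1/4) = w.
Solving, H(w) = (144/w)^(4). This is a constant-elasticity form: H ∝ w^(−4), so ε = −4.

ε = -4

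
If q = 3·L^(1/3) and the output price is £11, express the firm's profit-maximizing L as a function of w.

MP_L = (1/3)·3·L^(-2/3) = L^(-2/3).
Setting P·MP_L = w: 11·L^(-2/3) = w.
Solving for L: L^(-2/3) = w/11, so L = (11/w)^(3/2).

L(w) = (11/w)^(3/2)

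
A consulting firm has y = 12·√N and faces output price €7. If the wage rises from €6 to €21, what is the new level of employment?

From P·MP_N = w with MP_N = 6·N^(-1/2), the labor demand is N(w) = (42/w)^(2).
At w = 6: N = 49. At w = 21: N = 4.

N* = 4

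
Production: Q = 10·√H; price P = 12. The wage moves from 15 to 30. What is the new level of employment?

From P·MP_H = w with MP_H = 5·H^(-1/2), the labor demand is H(w) = (60/w)^(2).
At w = 15: H = 16. At w = 30: H = 4.

H* = 4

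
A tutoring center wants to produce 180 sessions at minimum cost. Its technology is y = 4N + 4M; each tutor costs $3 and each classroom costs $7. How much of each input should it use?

The inputs are perfect substitutes, so the firm uses whichever has the lower cost per unit of output.
Cost per unit of output via N is w/4 = 0.75; via M it is r/4 = 1.75. N is cheaper.
Producing y = 180 with N alone: N = 45, M = 0.

N* = 45, M* = 0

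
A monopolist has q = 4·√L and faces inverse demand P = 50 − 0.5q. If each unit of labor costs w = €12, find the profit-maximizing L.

Marginal revenue from the inverse demand is MR = 50 − q.
The marginal product is MP_L = 2·L^(-1/2).
A monopolist hires until marginal revenue product equals the wage: MR·MP_L = w.
At L, q = 4·√L. Substituting and solving: (50 − 4·√L)·2·L^(-1/2) = 12 gives L = 25.

L* = 25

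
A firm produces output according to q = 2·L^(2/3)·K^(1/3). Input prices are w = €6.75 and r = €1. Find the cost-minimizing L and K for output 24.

L* = 8, K* = 27

Cost minimization requires the marginal rate of technical substitution to equal the input-price ratio: MP_L/MP_K = w/r.
Here MP_L/MP_K = (2/3)·(K/L)/(1/3) = 2·(K/L). Setting this equal to 6.75/1 = 6.75 gives K = 3.375L.
Substituting into q = 24: 2·L^(2/3)·(3.375L)^(1/3) = 24.
Solving, L = 8 and K = 27.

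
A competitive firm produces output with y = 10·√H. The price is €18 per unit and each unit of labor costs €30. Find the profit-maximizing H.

H* = 9

MP_H = (1/2)·10·H^(-1/2) = 5·H^(-1/2).
Profit maximization for a price taker requires P·MP_H = w: 18·5·H^(-1/2) = 30.
So H^(-1/2) = 1/3, which gives H = 9.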